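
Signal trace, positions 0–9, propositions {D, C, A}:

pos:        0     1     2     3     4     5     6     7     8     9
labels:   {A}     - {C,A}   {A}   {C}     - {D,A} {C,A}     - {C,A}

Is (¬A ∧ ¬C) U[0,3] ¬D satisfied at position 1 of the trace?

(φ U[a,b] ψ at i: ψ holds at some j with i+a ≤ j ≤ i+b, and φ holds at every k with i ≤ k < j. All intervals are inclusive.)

Need some j in [1,4] with ¬D, and (¬A ∧ ¬C) at every k in [1,j-1].
  j=1: ¬D holds; no prefix to check → satisfied.

Yes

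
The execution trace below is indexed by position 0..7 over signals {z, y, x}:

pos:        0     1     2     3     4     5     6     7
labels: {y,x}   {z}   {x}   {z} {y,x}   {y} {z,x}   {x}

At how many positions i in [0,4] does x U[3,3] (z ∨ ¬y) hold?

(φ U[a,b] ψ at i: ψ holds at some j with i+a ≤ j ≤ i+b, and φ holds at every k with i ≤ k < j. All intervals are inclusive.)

0

Evaluate at each i in [0,4]:
  i=0: ✗ (lhs fails at k=1 before rhs at j=3)
  i=1: ✗ (no rhs in [4,4])
  i=2: ✗ (no rhs in [5,5])
  i=3: ✗ (lhs fails at k=3 before rhs at j=6)
  i=4: ✗ (lhs fails at k=5 before rhs at j=7)
Positions where it holds: {} → 0.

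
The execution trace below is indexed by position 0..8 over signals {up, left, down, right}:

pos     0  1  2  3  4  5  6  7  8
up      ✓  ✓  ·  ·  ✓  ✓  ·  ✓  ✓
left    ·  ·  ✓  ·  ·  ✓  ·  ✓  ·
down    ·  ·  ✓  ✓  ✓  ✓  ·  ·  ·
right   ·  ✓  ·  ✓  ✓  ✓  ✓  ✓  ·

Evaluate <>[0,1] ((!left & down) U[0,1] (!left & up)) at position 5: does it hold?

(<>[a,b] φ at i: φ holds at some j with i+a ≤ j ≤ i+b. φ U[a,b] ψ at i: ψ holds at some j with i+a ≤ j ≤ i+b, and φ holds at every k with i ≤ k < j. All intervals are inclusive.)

Check ((!left & down) U[0,1] (!left & up)) at each j in [5,6]:
  j=5: fails
  j=6: fails
No position in the window satisfies it → formula fails.

False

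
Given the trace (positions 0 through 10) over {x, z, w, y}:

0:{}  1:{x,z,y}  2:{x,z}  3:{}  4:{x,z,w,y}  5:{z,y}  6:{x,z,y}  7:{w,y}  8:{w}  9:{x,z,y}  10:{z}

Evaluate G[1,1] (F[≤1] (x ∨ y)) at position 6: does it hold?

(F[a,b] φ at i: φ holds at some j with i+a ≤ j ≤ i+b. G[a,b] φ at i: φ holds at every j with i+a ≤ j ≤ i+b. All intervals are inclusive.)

Holds

Check F[≤1] (x ∨ y) at every j in [7,7]:
  j=7: holds (witness at 7)
All positions satisfy it → formula holds.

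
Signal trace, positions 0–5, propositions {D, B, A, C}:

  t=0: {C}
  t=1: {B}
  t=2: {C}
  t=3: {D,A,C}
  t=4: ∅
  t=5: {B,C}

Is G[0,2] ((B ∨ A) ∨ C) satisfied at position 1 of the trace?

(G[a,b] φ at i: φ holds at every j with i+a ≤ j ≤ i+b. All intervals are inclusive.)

Check ((B ∨ A) ∨ C) at every j in [1,3]:
  j=1: true
  j=2: true
  j=3: true
All positions satisfy it → formula holds.

True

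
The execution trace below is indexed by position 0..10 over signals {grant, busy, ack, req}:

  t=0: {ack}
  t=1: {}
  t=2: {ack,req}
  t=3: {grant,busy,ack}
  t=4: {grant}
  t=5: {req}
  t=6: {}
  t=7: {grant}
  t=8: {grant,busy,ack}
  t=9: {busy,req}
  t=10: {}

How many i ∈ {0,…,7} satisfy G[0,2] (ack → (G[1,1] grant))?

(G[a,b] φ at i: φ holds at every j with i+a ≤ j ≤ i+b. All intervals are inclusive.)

Evaluate at each i in [0,7]:
  i=0: ✗ (fails at j=0)
  i=1: ✓ (all of [1,3])
  i=2: ✓ (all of [2,4])
  i=3: ✓ (all of [3,5])
  i=4: ✓ (all of [4,6])
  i=5: ✓ (all of [5,7])
  i=6: ✗ (fails at j=8)
  i=7: ✗ (fails at j=8)
Positions where it holds: {1, 2, 3, 4, 5} → 5.

5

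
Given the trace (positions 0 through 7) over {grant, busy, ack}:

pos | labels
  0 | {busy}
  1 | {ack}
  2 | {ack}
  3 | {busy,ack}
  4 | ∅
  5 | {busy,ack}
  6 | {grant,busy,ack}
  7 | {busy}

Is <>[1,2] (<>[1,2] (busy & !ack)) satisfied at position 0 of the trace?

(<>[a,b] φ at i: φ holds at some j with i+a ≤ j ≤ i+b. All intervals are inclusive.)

Check <>[1,2] (busy & !ack) at each j in [1,2]:
  j=1: fails (none in [2,3])
  j=2: fails (none in [3,4])
No position in the window satisfies it → formula fails.

No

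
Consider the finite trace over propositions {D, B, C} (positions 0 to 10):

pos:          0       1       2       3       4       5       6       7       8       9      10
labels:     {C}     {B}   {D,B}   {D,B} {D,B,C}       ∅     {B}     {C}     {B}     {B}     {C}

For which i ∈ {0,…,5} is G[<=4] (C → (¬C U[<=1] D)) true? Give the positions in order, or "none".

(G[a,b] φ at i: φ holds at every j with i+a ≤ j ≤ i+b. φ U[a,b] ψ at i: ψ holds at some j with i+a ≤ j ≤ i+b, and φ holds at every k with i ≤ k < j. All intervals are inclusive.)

1, 2

Evaluate at each i in [0,5]:
  i=0: ✗ (fails at j=0)
  i=1: ✓ (all of [1,5])
  i=2: ✓ (all of [2,6])
  i=3: ✗ (fails at j=7)
  i=4: ✗ (fails at j=7)
  i=5: ✗ (fails at j=7)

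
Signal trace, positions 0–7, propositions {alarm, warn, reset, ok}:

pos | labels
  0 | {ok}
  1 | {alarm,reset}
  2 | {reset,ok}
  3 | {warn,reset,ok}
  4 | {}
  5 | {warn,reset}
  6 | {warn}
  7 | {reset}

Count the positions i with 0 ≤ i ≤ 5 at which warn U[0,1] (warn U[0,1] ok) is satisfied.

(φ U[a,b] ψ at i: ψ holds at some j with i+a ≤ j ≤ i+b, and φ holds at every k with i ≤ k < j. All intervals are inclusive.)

3

Evaluate at each i in [0,5]:
  i=0: ✓ (rhs at j=0)
  i=1: ✗ (lhs fails at k=1 before rhs at j=2)
  i=2: ✓ (rhs at j=2)
  i=3: ✓ (rhs at j=3)
  i=4: ✗ (no rhs in [4,5])
  i=5: ✗ (no rhs in [5,6])
Positions where it holds: {0, 2, 3} → 3.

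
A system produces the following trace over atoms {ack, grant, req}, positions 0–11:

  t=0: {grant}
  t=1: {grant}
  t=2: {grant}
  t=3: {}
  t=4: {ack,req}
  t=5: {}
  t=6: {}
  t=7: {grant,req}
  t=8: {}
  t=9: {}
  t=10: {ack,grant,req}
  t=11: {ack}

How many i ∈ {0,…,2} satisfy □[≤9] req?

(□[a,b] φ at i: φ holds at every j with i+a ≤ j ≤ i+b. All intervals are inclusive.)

0

Evaluate at each i in [0,2]:
  i=0: ✗ (fails at j=0)
  i=1: ✗ (fails at j=1)
  i=2: ✗ (fails at j=2)
Positions where it holds: {} → 0.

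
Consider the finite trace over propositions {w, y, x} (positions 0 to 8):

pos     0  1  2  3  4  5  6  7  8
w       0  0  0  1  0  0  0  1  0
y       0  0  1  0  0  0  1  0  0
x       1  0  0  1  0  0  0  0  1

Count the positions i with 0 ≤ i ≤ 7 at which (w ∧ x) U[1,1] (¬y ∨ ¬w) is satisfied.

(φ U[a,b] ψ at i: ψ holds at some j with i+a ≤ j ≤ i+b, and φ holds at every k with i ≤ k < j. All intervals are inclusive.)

Evaluate at each i in [0,7]:
  i=0: ✗ (lhs fails at k=0 before rhs at j=1)
  i=1: ✗ (lhs fails at k=1 before rhs at j=2)
  i=2: ✗ (lhs fails at k=2 before rhs at j=3)
  i=3: ✓ (rhs at j=4; lhs holds on [3,3])
  i=4: ✗ (lhs fails at k=4 before rhs at j=5)
  i=5: ✗ (lhs fails at k=5 before rhs at j=6)
  i=6: ✗ (lhs fails at k=6 before rhs at j=7)
  i=7: ✗ (lhs fails at k=7 before rhs at j=8)
Positions where it holds: {3} → 1.

1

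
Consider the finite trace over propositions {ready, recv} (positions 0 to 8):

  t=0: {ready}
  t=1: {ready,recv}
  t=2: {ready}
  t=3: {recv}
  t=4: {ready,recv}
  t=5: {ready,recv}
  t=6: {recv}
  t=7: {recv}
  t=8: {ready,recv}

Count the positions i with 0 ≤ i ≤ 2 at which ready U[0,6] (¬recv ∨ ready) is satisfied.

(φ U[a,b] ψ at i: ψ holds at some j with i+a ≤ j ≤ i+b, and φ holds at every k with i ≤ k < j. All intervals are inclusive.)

Evaluate at each i in [0,2]:
  i=0: ✓ (rhs at j=0)
  i=1: ✓ (rhs at j=1)
  i=2: ✓ (rhs at j=2)
Positions where it holds: {0, 1, 2} → 3.

3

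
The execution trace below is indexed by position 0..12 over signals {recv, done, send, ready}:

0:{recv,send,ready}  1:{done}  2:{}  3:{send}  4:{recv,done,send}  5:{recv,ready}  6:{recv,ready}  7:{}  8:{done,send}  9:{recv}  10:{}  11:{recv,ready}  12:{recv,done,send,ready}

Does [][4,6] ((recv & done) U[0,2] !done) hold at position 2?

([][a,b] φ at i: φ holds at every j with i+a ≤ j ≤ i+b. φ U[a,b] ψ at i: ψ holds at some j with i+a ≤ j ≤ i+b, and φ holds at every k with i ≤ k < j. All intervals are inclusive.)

Check ((recv & done) U[0,2] !done) at every j in [6,8]:
  j=6: holds
  j=7: holds
  j=8: fails
Fails at j=8 → formula fails.

False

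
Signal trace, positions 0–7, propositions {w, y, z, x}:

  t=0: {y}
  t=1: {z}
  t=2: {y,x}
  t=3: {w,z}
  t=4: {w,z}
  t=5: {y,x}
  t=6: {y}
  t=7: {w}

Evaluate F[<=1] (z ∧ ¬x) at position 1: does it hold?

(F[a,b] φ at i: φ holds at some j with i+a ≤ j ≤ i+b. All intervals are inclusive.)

Check (z ∧ ¬x) at each j in [1,2]:
  j=1: true
  j=2: false
Found at j=1 → formula holds.

True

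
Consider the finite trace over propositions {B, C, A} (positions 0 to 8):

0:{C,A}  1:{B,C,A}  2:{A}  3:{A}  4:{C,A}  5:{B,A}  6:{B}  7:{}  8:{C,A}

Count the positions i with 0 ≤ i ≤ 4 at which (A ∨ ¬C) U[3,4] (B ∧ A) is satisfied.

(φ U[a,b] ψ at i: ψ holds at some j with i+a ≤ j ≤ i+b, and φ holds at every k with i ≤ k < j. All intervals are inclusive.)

Evaluate at each i in [0,4]:
  i=0: ✗ (no rhs in [3,4])
  i=1: ✓ (rhs at j=5; lhs holds on [1,4])
  i=2: ✓ (rhs at j=5; lhs holds on [2,4])
  i=3: ✗ (no rhs in [6,7])
  i=4: ✗ (no rhs in [7,8])
Positions where it holds: {1, 2} → 2.

2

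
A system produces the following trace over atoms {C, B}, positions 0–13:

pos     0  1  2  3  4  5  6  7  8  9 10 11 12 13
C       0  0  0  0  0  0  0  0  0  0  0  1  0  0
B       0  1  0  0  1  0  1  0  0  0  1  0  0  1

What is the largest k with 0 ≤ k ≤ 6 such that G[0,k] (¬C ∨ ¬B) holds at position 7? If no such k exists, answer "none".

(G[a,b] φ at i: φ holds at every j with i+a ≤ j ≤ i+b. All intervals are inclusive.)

(¬C ∨ ¬B) must hold from j=7 onward; find where it first fails.
  j=7: holds
  j=8: holds
  j=9: holds
  j=10: holds
  j=11: holds
  j=12: holds
  j=13: holds
Holds through j=13; largest k = 6.

6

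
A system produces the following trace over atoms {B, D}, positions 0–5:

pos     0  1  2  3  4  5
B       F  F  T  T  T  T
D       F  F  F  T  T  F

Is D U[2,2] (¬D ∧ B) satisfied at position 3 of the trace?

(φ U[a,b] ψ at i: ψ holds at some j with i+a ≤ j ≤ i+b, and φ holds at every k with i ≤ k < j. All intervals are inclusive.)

True

Need some j in [5,5] with (¬D ∧ B), and D at every k in [3,j-1].
  j=5: (¬D ∧ B) holds; D holds at every k in [3,4] → satisfied.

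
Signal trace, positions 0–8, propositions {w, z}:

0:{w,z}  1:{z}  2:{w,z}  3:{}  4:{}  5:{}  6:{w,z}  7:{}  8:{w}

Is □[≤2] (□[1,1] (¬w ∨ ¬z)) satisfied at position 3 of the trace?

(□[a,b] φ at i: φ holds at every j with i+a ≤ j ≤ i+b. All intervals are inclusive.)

False

Check □[1,1] (¬w ∨ ¬z) at every j in [3,5]:
  j=3: holds on [4,4]
  j=4: holds on [5,5]
  j=5: fails at 6
Fails at j=5 → formula fails.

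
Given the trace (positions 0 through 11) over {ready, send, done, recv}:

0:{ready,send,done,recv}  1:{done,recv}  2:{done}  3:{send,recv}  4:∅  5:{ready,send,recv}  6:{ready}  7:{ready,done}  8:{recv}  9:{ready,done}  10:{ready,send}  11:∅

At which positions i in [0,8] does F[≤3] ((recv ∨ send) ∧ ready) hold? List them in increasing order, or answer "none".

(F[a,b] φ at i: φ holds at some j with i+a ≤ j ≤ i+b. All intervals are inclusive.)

Evaluate at each i in [0,8]:
  i=0: ✓ (witness j=0)
  i=1: ✗ (none in [1,4])
  i=2: ✓ (witness j=5)
  i=3: ✓ (witness j=5)
  i=4: ✓ (witness j=5)
  i=5: ✓ (witness j=5)
  i=6: ✗ (none in [6,9])
  i=7: ✓ (witness j=10)
  i=8: ✓ (witness j=10)

0, 2, 3, 4, 5, 7, 8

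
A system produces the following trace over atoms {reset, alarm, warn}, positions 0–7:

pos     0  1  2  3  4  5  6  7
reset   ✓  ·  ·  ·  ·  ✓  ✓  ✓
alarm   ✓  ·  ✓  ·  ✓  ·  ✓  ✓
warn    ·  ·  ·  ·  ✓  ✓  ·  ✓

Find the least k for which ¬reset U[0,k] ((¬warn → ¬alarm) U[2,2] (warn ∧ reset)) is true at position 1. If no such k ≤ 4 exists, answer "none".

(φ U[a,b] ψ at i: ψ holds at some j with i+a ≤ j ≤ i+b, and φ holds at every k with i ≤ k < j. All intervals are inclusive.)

2

Need earliest j ≥ 1 with ((¬warn → ¬alarm) U[2,2] (warn ∧ reset)), and ¬reset at every k in [1,j-1].
  j=1: rhs fails.
  j=2: rhs fails.
  j=3: rhs holds; lhs holds on [1,2]. k = 2.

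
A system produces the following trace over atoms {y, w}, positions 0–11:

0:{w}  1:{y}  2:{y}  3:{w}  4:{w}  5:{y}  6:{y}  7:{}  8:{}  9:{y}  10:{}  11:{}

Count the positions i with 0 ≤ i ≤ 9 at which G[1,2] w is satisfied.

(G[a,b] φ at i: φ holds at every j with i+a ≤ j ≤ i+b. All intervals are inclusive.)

Evaluate at each i in [0,9]:
  i=0: ✗ (fails at j=1)
  i=1: ✗ (fails at j=2)
  i=2: ✓ (all of [3,4])
  i=3: ✗ (fails at j=5)
  i=4: ✗ (fails at j=5)
  i=5: ✗ (fails at j=6)
  i=6: ✗ (fails at j=7)
  i=7: ✗ (fails at j=8)
  i=8: ✗ (fails at j=9)
  i=9: ✗ (fails at j=10)
Positions where it holds: {2} → 1.

1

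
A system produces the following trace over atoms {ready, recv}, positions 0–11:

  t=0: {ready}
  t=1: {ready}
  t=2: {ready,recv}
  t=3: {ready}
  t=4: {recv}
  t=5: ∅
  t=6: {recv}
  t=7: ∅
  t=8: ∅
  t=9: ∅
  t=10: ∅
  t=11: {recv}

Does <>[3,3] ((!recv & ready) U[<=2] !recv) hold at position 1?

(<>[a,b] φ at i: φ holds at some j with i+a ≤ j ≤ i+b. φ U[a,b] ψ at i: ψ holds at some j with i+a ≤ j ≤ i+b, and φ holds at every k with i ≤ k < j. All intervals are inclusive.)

Check ((!recv & ready) U[<=2] !recv) at each j in [4,4]:
  j=4: fails
No position in the window satisfies it → formula fails.

Does not hold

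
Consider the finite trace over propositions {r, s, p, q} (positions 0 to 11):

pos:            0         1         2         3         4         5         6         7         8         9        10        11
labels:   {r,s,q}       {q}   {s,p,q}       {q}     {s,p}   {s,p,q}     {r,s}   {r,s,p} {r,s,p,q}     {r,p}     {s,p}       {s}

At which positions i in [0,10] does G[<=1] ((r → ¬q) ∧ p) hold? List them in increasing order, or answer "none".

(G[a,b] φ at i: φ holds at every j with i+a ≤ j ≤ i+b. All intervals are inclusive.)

Evaluate at each i in [0,10]:
  i=0: ✗ (fails at j=0)
  i=1: ✗ (fails at j=1)
  i=2: ✗ (fails at j=3)
  i=3: ✗ (fails at j=3)
  i=4: ✓ (all of [4,5])
  i=5: ✗ (fails at j=6)
  i=6: ✗ (fails at j=6)
  i=7: ✗ (fails at j=8)
  i=8: ✗ (fails at j=8)
  i=9: ✓ (all of [9,10])
  i=10: ✗ (fails at j=11)

4, 9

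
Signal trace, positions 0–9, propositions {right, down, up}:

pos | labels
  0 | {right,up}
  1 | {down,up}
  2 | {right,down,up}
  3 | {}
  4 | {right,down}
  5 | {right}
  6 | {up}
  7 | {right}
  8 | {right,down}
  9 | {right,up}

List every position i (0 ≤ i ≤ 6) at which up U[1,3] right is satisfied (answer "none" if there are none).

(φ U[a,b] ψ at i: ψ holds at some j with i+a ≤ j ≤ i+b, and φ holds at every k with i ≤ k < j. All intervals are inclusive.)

Evaluate at each i in [0,6]:
  i=0: ✓ (rhs at j=2; lhs holds on [0,1])
  i=1: ✓ (rhs at j=2; lhs holds on [1,1])
  i=2: ✗ (lhs fails at k=3 before rhs at j=4)
  i=3: ✗ (lhs fails at k=3 before rhs at j=4)
  i=4: ✗ (lhs fails at k=4 before rhs at j=5)
  i=5: ✗ (lhs fails at k=5 before rhs at j=7)
  i=6: ✓ (rhs at j=7; lhs holds on [6,6])

0, 1, 6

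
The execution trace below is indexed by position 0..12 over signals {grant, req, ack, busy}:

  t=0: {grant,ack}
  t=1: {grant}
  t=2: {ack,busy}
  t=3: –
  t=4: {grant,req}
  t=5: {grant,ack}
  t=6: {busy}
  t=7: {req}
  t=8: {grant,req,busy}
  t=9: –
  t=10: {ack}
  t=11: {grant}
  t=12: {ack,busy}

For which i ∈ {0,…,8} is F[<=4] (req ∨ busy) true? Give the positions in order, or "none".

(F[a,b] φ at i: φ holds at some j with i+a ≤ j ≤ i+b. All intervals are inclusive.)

0, 1, 2, 3, 4, 5, 6, 7, 8

Evaluate at each i in [0,8]:
  i=0: ✓ (witness j=2)
  i=1: ✓ (witness j=2)
  i=2: ✓ (witness j=2)
  i=3: ✓ (witness j=4)
  i=4: ✓ (witness j=4)
  i=5: ✓ (witness j=6)
  i=6: ✓ (witness j=6)
  i=7: ✓ (witness j=7)
  i=8: ✓ (witness j=8)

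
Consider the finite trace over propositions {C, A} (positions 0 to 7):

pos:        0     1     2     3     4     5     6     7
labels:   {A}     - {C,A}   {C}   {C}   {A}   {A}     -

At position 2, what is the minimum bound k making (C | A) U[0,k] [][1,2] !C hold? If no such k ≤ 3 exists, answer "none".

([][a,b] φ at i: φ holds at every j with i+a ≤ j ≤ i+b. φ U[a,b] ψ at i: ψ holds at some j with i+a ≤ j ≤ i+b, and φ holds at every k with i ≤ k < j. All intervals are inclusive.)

Need earliest j ≥ 2 with [][1,2] !C, and (C | A) at every k in [2,j-1].
  j=2: rhs fails.
  j=3: rhs fails.
  j=4: rhs holds; lhs holds on [2,3]. k = 2.

2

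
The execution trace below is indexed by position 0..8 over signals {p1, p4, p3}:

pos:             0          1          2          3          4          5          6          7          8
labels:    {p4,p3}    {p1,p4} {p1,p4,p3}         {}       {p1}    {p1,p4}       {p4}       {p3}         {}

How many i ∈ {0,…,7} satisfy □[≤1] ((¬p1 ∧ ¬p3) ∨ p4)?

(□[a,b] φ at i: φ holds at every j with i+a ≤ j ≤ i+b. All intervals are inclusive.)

4

Evaluate at each i in [0,7]:
  i=0: ✓ (all of [0,1])
  i=1: ✓ (all of [1,2])
  i=2: ✓ (all of [2,3])
  i=3: ✗ (fails at j=4)
  i=4: ✗ (fails at j=4)
  i=5: ✓ (all of [5,6])
  i=6: ✗ (fails at j=7)
  i=7: ✗ (fails at j=7)
Positions where it holds: {0, 1, 2, 5} → 4.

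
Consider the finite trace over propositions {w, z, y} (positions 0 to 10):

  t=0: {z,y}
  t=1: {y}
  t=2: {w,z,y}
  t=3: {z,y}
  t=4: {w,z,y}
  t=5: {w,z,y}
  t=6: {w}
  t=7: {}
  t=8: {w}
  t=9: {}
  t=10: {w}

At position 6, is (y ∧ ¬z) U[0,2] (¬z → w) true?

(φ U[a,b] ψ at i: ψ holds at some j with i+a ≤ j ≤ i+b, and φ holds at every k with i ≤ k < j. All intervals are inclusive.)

True

Need some j in [6,8] with (¬z → w), and (y ∧ ¬z) at every k in [6,j-1].
  j=6: (¬z → w) holds; no prefix to check → satisfied.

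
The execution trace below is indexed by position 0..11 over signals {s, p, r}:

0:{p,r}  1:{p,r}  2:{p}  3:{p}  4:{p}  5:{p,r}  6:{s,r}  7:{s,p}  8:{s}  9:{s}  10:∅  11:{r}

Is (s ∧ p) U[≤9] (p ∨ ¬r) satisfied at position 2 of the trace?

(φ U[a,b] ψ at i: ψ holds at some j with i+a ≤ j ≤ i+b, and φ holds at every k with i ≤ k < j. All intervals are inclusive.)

True

Need some j in [2,11] with (p ∨ ¬r), and (s ∧ p) at every k in [2,j-1].
  j=2: (p ∨ ¬r) holds; no prefix to check → satisfied.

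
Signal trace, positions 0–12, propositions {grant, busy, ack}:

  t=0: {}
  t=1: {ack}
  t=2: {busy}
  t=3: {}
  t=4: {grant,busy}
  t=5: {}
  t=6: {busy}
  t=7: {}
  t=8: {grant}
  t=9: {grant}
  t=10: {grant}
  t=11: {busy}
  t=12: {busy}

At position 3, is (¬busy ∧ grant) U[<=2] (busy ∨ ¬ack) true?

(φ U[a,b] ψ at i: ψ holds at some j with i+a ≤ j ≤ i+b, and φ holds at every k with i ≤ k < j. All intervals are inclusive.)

Need some j in [3,5] with (busy ∨ ¬ack), and (¬busy ∧ grant) at every k in [3,j-1].
  j=3: (busy ∨ ¬ack) holds; no prefix to check → satisfied.

True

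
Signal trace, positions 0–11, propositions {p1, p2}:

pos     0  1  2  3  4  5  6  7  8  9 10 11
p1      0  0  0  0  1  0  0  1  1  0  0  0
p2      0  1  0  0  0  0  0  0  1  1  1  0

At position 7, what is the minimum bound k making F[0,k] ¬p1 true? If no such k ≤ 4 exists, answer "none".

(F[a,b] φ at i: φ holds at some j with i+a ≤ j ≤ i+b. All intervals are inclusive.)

Scan j = 7,8,… for ¬p1:
  j=7: fails
  j=8: fails
  j=9: holds
First hit at j=9, so smallest k = 9-7 = 2.

2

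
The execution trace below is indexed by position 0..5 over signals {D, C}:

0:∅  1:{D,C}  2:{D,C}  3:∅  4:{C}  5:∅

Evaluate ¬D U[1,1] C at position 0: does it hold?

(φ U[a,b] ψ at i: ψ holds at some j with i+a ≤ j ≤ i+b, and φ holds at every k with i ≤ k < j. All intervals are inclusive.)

Need some j in [1,1] with C, and ¬D at every k in [0,j-1].
  j=1: C holds; ¬D holds at every k in [0,0] → satisfied.

Holds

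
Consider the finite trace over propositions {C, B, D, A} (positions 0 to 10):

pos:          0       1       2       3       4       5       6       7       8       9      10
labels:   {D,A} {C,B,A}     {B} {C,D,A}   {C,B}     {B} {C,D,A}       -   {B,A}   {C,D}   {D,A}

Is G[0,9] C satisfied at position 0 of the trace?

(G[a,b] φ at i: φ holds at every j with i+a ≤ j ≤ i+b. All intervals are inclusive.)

Check C at every j in [0,9]:
  j=0: false
  j=1: true
  j=2: false
  j=3: true
  j=4: true
  j=5: false
  j=6: true
  j=7: false
  j=8: false
  j=9: true
Fails at j=0 → formula fails.

False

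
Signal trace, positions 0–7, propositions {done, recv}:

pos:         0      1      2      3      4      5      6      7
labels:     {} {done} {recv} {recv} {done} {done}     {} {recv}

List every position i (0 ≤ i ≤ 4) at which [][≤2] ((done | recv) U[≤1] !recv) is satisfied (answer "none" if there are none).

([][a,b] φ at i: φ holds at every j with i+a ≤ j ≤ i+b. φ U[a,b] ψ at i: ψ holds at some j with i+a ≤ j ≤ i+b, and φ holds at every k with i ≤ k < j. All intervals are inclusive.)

3, 4

Evaluate at each i in [0,4]:
  i=0: ✗ (fails at j=2)
  i=1: ✗ (fails at j=2)
  i=2: ✗ (fails at j=2)
  i=3: ✓ (all of [3,5])
  i=4: ✓ (all of [4,6])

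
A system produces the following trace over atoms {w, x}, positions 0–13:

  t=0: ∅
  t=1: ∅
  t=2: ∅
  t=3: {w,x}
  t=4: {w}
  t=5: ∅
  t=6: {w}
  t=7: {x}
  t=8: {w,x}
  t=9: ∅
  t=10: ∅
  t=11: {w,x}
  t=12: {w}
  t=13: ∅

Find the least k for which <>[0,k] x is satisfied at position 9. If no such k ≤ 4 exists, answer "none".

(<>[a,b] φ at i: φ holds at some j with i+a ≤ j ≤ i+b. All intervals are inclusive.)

Scan j = 9,10,… for x:
  j=9: fails
  j=10: fails
  j=11: holds
First hit at j=11, so smallest k = 11-9 = 2.

2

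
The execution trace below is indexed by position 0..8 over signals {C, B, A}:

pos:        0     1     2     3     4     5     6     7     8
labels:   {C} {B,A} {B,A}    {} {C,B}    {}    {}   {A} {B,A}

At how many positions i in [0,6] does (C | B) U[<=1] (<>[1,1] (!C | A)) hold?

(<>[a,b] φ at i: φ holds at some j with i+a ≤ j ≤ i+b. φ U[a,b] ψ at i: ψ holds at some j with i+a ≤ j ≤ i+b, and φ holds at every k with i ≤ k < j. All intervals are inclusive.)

Evaluate at each i in [0,6]:
  i=0: ✓ (rhs at j=0)
  i=1: ✓ (rhs at j=1)
  i=2: ✓ (rhs at j=2)
  i=3: ✗ (lhs fails at k=3 before rhs at j=4)
  i=4: ✓ (rhs at j=4)
  i=5: ✓ (rhs at j=5)
  i=6: ✓ (rhs at j=6)
Positions where it holds: {0, 1, 2, 4, 5, 6} → 6.

6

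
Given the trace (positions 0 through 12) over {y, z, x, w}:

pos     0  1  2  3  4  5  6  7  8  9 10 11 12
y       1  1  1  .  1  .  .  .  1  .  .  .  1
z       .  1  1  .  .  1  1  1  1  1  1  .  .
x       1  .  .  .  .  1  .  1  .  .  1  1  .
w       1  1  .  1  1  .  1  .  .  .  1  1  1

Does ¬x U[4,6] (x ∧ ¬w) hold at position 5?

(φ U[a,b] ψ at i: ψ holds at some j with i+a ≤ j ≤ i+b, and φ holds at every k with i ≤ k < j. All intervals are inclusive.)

Does not hold

Need some j in [9,11] with (x ∧ ¬w), and ¬x at every k in [5,j-1].
  j=9: (x ∧ ¬w) false.
  j=10: (x ∧ ¬w) false.
  j=11: (x ∧ ¬w) false.
No j in the window works → until fails.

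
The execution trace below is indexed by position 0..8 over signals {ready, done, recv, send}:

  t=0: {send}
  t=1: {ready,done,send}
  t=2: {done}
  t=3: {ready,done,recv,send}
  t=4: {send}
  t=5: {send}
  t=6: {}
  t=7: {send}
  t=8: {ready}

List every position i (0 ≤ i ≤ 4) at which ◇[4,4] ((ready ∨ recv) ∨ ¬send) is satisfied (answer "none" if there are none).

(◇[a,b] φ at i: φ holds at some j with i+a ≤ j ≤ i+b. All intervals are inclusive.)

Evaluate at each i in [0,4]:
  i=0: ✗ (none in [4,4])
  i=1: ✗ (none in [5,5])
  i=2: ✓ (witness j=6)
  i=3: ✗ (none in [7,7])
  i=4: ✓ (witness j=8)

2, 4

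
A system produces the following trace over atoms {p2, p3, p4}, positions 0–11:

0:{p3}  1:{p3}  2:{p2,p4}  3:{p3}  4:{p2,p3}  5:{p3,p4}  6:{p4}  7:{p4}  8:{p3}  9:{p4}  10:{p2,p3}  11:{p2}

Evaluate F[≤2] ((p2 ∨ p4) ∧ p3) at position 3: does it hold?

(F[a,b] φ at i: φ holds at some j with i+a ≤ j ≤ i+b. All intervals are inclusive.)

Yes

Check ((p2 ∨ p4) ∧ p3) at each j in [3,5]:
  j=3: false
  j=4: true
  j=5: true
Found at j=4 → formula holds.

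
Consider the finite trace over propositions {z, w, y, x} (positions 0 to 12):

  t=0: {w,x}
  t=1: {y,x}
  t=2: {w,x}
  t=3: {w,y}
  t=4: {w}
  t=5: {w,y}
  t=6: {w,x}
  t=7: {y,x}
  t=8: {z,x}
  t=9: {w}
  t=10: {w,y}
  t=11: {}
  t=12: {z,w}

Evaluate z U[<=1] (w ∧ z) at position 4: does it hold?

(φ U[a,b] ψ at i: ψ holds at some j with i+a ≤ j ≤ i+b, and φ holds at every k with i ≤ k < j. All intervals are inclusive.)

Need some j in [4,5] with (w ∧ z), and z at every k in [4,j-1].
  j=4: (w ∧ z) false.
  j=5: (w ∧ z) false.
No j in the window works → until fails.

False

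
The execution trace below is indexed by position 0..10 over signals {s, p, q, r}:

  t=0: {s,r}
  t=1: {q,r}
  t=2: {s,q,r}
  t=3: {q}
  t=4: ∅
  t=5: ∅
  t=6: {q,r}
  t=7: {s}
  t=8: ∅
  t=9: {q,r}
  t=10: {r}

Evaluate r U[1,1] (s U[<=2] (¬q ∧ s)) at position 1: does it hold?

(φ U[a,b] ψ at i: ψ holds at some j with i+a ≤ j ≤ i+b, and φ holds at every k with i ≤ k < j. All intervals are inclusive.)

False

Need some j in [2,2] with (s U[<=2] (¬q ∧ s)), and r at every k in [1,j-1].
  j=2: (s U[<=2] (¬q ∧ s)) — fails.
No j in the window works → until fails.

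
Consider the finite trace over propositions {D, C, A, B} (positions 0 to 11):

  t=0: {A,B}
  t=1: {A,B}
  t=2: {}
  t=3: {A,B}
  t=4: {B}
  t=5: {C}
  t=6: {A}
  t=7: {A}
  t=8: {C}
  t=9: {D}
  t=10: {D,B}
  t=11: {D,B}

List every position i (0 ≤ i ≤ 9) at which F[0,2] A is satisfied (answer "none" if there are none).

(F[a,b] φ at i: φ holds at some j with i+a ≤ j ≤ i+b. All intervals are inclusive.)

0, 1, 2, 3, 4, 5, 6, 7

Evaluate at each i in [0,9]:
  i=0: ✓ (witness j=0)
  i=1: ✓ (witness j=1)
  i=2: ✓ (witness j=3)
  i=3: ✓ (witness j=3)
  i=4: ✓ (witness j=6)
  i=5: ✓ (witness j=6)
  i=6: ✓ (witness j=6)
  i=7: ✓ (witness j=7)
  i=8: ✗ (none in [8,10])
  i=9: ✗ (none in [9,11])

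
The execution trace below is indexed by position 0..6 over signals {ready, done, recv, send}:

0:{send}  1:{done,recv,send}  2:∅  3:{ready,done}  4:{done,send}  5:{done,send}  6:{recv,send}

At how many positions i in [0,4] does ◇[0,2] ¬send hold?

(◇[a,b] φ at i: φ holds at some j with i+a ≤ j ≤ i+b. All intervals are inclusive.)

4

Evaluate at each i in [0,4]:
  i=0: ✓ (witness j=2)
  i=1: ✓ (witness j=2)
  i=2: ✓ (witness j=2)
  i=3: ✓ (witness j=3)
  i=4: ✗ (none in [4,6])
Positions where it holds: {0, 1, 2, 3} → 4.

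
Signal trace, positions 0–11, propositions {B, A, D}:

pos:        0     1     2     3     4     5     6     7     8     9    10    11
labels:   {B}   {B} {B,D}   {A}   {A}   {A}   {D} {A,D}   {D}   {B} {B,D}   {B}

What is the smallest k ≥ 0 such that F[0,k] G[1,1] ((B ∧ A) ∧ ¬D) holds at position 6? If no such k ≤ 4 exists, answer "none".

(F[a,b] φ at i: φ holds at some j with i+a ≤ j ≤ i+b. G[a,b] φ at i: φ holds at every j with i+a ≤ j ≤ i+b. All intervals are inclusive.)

Scan j = 6,7,… for G[1,1] ((B ∧ A) ∧ ¬D):
  j=6: fails
  j=7: fails
  j=8: fails
  j=9: fails
  j=10: fails
No j in [6,10] satisfies it → none.

none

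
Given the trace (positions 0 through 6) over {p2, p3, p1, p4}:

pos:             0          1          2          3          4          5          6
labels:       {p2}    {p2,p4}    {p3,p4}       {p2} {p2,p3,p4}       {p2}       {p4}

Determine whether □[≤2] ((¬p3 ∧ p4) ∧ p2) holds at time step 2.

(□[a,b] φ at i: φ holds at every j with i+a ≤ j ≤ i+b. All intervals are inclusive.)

Check ((¬p3 ∧ p4) ∧ p2) at every j in [2,4]:
  j=2: false
  j=3: false
  j=4: false
Fails at j=2 → formula fails.

Does not hold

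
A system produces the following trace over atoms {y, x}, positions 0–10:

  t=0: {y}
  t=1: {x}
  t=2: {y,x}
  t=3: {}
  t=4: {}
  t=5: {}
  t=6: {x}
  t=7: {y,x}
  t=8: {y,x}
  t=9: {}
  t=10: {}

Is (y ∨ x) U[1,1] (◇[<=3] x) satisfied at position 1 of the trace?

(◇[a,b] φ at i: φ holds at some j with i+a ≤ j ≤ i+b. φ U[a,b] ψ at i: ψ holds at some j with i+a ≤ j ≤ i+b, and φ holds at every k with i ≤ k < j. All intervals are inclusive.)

Yes

Need some j in [2,2] with ◇[<=3] x, and (y ∨ x) at every k in [1,j-1].
  j=2: ◇[<=3] x holds; (y ∨ x) holds at every k in [1,1] → satisfied.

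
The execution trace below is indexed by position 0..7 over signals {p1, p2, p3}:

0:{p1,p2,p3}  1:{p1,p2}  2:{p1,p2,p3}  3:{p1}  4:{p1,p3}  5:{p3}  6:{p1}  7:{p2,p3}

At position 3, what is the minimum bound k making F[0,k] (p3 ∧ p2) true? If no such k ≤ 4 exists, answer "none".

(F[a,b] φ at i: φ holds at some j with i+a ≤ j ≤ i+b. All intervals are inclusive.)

4

Scan j = 3,4,… for (p3 ∧ p2):
  j=3: fails
  j=4: fails
  j=5: fails
  j=6: fails
  j=7: holds
First hit at j=7, so smallest k = 7-3 = 4.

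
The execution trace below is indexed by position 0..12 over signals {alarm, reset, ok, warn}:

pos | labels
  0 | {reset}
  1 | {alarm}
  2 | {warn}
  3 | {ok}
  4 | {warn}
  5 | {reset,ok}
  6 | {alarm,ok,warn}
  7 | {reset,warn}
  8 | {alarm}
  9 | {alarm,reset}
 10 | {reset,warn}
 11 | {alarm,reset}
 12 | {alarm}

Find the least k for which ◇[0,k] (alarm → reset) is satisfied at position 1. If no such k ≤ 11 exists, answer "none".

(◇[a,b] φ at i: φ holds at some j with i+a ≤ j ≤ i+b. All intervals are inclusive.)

1

Scan j = 1,2,… for (alarm → reset):
  j=1: fails
  j=2: holds
First hit at j=2, so smallest k = 2-1 = 1.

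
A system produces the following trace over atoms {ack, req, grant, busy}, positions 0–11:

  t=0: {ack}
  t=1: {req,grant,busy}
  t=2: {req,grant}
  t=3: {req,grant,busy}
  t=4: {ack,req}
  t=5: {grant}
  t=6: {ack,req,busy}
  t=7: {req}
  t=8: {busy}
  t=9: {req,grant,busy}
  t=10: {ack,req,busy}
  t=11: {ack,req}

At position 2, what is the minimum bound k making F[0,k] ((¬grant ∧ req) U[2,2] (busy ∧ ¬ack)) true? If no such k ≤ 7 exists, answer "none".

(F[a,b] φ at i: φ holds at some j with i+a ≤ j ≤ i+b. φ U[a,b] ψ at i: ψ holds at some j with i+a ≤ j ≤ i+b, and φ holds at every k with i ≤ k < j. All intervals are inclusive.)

4

Scan j = 2,3,… for ((¬grant ∧ req) U[2,2] (busy ∧ ¬ack)):
  j=2: fails
  j=3: fails
  j=4: fails
  j=5: fails
  j=6: holds
First hit at j=6, so smallest k = 6-2 = 4.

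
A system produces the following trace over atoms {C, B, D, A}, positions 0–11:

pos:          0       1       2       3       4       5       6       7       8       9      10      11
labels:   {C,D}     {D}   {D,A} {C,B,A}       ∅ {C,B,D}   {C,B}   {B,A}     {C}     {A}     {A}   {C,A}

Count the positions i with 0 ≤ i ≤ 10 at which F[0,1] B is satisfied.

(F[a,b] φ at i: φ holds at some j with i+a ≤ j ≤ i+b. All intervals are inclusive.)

6

Evaluate at each i in [0,10]:
  i=0: ✗ (none in [0,1])
  i=1: ✗ (none in [1,2])
  i=2: ✓ (witness j=3)
  i=3: ✓ (witness j=3)
  i=4: ✓ (witness j=5)
  i=5: ✓ (witness j=5)
  i=6: ✓ (witness j=6)
  i=7: ✓ (witness j=7)
  i=8: ✗ (none in [8,9])
  i=9: ✗ (none in [9,10])
  i=10: ✗ (none in [10,11])
Positions where it holds: {2, 3, 4, 5, 6, 7} → 6.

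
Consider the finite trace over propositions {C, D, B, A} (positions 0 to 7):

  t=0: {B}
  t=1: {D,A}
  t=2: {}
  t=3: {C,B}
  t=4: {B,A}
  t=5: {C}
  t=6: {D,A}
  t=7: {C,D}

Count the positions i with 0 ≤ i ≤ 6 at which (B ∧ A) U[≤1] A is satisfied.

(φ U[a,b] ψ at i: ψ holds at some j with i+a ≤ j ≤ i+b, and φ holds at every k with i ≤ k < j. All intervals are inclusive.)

Evaluate at each i in [0,6]:
  i=0: ✗ (lhs fails at k=0 before rhs at j=1)
  i=1: ✓ (rhs at j=1)
  i=2: ✗ (no rhs in [2,3])
  i=3: ✗ (lhs fails at k=3 before rhs at j=4)
  i=4: ✓ (rhs at j=4)
  i=5: ✗ (lhs fails at k=5 before rhs at j=6)
  i=6: ✓ (rhs at j=6)
Positions where it holds: {1, 4, 6} → 3.

3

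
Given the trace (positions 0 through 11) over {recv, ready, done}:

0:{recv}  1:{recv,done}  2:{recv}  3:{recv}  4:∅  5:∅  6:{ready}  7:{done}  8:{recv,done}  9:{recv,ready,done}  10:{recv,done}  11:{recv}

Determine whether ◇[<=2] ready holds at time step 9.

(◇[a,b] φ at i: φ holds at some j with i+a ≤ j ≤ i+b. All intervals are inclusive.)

Holds

Check ready at each j in [9,11]:
  j=9: true
  j=10: false
  j=11: false
Found at j=9 → formula holds.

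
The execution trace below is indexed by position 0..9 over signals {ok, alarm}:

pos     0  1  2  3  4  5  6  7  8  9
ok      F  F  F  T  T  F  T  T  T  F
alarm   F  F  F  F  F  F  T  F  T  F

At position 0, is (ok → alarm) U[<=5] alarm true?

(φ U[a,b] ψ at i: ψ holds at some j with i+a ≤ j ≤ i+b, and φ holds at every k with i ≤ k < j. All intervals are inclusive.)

Need some j in [0,5] with alarm, and (ok → alarm) at every k in [0,j-1].
  j=0: alarm false.
  j=1: alarm false.
  j=2: alarm false.
  j=3: alarm false.
  j=4: alarm false.
  j=5: alarm false.
No j in the window works → until fails.

False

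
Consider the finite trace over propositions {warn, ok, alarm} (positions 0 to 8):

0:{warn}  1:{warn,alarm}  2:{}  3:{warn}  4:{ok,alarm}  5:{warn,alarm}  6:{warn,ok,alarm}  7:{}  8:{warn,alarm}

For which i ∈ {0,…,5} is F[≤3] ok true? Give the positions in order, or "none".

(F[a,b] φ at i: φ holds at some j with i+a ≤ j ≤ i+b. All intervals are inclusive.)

1, 2, 3, 4, 5

Evaluate at each i in [0,5]:
  i=0: ✗ (none in [0,3])
  i=1: ✓ (witness j=4)
  i=2: ✓ (witness j=4)
  i=3: ✓ (witness j=4)
  i=4: ✓ (witness j=4)
  i=5: ✓ (witness j=6)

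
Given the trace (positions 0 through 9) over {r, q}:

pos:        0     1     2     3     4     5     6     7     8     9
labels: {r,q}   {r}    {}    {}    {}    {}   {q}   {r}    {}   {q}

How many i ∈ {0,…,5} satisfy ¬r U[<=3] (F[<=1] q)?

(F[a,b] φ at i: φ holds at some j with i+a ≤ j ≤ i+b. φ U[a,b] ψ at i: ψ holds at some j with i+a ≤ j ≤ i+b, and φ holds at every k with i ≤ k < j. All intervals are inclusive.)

5

Evaluate at each i in [0,5]:
  i=0: ✓ (rhs at j=0)
  i=1: ✗ (no rhs in [1,4])
  i=2: ✓ (rhs at j=5; lhs holds on [2,4])
  i=3: ✓ (rhs at j=5; lhs holds on [3,4])
  i=4: ✓ (rhs at j=5; lhs holds on [4,4])
  i=5: ✓ (rhs at j=5)
Positions where it holds: {0, 2, 3, 4, 5} → 5.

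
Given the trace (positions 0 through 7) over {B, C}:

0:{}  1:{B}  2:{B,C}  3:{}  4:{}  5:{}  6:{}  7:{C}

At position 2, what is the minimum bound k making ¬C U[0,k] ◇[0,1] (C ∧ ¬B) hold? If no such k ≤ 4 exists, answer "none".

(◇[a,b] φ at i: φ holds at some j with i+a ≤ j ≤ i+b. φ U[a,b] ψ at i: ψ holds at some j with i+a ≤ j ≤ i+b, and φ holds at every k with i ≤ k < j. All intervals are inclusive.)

none

Need earliest j ≥ 2 with ◇[0,1] (C ∧ ¬B), and ¬C at every k in [2,j-1].
  j=2: rhs fails.
  j=3: rhs fails.
  j=4: rhs fails.
  j=5: rhs fails.
  j=6: rhs holds but lhs fails at k=2.
No witness within the range → none.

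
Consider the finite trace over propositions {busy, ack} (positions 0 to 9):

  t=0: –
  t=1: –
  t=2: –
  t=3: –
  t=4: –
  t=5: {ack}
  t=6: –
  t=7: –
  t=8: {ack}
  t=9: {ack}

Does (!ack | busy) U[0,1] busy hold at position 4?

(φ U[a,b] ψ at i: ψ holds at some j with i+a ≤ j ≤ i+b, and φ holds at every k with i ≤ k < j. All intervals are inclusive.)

Does not hold

Need some j in [4,5] with busy, and (!ack | busy) at every k in [4,j-1].
  j=4: busy false.
  j=5: busy false.
No j in the window works → until fails.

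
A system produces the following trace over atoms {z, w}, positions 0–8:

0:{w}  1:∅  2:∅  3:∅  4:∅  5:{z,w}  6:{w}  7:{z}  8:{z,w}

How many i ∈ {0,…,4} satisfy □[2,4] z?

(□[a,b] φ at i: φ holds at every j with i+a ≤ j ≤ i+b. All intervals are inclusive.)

0

Evaluate at each i in [0,4]:
  i=0: ✗ (fails at j=2)
  i=1: ✗ (fails at j=3)
  i=2: ✗ (fails at j=4)
  i=3: ✗ (fails at j=6)
  i=4: ✗ (fails at j=6)
Positions where it holds: {} → 0.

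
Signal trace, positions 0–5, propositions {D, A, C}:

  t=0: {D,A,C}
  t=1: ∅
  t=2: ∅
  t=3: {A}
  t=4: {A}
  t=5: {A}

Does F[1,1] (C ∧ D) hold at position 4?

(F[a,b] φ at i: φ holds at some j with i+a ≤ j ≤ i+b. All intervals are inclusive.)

Check (C ∧ D) at each j in [5,5]:
  j=5: false
No position in the window satisfies it → formula fails.

False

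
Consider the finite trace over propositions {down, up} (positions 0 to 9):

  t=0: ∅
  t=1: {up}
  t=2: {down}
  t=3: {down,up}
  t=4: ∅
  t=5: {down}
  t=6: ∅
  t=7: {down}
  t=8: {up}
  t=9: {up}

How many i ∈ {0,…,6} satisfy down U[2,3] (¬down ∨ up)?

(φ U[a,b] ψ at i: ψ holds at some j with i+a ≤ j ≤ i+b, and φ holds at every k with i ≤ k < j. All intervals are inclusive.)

1

Evaluate at each i in [0,6]:
  i=0: ✗ (lhs fails at k=0 before rhs at j=3)
  i=1: ✗ (lhs fails at k=1 before rhs at j=3)
  i=2: ✓ (rhs at j=4; lhs holds on [2,3])
  i=3: ✗ (lhs fails at k=4 before rhs at j=6)
  i=4: ✗ (lhs fails at k=4 before rhs at j=6)
  i=5: ✗ (lhs fails at k=6 before rhs at j=8)
  i=6: ✗ (lhs fails at k=6 before rhs at j=8)
Positions where it holds: {2} → 1.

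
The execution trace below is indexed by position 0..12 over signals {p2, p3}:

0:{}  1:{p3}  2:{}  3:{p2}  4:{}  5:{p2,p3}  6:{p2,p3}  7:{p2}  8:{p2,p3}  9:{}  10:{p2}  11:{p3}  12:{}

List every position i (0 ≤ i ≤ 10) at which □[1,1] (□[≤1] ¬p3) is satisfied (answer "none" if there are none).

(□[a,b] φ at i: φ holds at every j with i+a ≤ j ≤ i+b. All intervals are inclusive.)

Evaluate at each i in [0,10]:
  i=0: ✗ (fails at j=1)
  i=1: ✓ (all of [2,2])
  i=2: ✓ (all of [3,3])
  i=3: ✗ (fails at j=4)
  i=4: ✗ (fails at j=5)
  i=5: ✗ (fails at j=6)
  i=6: ✗ (fails at j=7)
  i=7: ✗ (fails at j=8)
  i=8: ✓ (all of [9,9])
  i=9: ✗ (fails at j=10)
  i=10: ✗ (fails at j=11)

1, 2, 8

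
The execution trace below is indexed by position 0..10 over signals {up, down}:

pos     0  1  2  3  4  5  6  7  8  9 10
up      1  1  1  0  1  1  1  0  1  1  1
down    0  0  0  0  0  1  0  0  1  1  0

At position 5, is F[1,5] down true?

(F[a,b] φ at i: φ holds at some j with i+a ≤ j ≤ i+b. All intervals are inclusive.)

True

Check down at each j in [6,10]:
  j=6: false
  j=7: false
  j=8: true
  j=9: true
  j=10: false
Found at j=8 → formula holds.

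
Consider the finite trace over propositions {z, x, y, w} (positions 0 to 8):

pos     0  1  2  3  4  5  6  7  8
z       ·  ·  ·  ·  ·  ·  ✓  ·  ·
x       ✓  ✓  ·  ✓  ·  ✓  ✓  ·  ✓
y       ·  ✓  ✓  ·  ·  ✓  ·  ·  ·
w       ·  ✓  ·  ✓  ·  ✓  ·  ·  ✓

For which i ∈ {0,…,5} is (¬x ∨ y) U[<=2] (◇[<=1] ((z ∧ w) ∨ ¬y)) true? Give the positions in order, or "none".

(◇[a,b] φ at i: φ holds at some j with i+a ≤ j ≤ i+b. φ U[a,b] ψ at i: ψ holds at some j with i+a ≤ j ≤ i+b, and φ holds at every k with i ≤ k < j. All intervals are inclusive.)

Evaluate at each i in [0,5]:
  i=0: ✓ (rhs at j=0)
  i=1: ✓ (rhs at j=2; lhs holds on [1,1])
  i=2: ✓ (rhs at j=2)
  i=3: ✓ (rhs at j=3)
  i=4: ✓ (rhs at j=4)
  i=5: ✓ (rhs at j=5)

0, 1, 2, 3, 4, 5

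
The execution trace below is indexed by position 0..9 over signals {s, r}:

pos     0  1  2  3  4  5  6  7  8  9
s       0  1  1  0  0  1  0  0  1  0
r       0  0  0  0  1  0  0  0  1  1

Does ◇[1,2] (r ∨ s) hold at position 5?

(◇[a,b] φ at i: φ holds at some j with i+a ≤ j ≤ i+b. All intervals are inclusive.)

Check (r ∨ s) at each j in [6,7]:
  j=6: false
  j=7: false
No position in the window satisfies it → formula fails.

False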